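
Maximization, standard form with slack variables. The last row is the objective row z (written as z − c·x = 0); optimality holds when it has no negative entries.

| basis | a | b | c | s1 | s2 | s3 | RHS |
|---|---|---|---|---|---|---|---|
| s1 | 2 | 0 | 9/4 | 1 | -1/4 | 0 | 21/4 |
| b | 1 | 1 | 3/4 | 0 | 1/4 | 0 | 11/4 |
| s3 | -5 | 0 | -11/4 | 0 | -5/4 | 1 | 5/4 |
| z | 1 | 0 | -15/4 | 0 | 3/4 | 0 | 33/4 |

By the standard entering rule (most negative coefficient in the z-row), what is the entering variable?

Negative z-row entries: c: -15/4.
The most negative is -15/4 in column c, so c enters.

c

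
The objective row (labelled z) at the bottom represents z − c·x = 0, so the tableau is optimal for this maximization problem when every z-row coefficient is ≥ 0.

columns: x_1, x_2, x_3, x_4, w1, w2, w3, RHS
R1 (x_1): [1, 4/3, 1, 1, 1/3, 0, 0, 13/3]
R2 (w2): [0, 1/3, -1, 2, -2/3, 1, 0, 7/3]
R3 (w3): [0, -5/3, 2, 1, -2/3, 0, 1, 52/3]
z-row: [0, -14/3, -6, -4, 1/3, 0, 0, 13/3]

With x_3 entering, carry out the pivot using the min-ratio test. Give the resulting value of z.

Ratio test on column x_3 — row 1: (13/3)/1 = 13/3; row 2: entry -1 ≤ 0; row 3: (52/3)/2 = 26/3. Minimum is 13/3 at row 1 (x_1 leaves); pivot element 1.
Pivot on row 1; the z-row RHS becomes 13/3 − (-6)·(13/3) = 91/3.

91/3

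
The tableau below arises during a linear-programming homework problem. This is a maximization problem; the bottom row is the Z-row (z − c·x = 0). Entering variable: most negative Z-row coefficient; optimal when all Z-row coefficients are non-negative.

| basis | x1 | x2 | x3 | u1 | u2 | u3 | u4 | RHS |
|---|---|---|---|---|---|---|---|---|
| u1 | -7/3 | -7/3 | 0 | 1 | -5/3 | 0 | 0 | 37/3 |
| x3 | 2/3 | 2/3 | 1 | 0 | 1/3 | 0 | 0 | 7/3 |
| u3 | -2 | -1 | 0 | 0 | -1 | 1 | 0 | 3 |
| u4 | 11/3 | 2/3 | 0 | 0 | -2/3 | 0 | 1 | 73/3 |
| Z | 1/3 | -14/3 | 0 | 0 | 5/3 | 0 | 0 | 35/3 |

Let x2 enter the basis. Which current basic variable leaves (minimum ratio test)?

Column x2 entries and ratios — u1: -7/3 ≤ 0, skip; x3: (7/3)/(2/3) = 7/2; u3: -1 ≤ 0, skip; u4: (73/3)/(2/3) = 73/2.
Smallest ratio is 7/2 in the row of x3, so x3 leaves.

x3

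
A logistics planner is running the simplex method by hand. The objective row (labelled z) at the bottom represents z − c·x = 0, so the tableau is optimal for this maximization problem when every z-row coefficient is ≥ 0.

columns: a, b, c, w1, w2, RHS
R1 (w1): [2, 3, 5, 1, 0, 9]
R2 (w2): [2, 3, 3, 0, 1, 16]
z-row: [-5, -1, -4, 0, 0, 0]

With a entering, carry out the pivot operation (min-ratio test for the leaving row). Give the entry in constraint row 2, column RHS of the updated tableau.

Ratio test on column a — row 1: 9/2 = 9/2; row 2: 16/2 = 8. Minimum is 9/2 at row 1 (w1 leaves); pivot element 2.
Divide row 1 by 2; eliminate column a from the other rows.
Row 2 update in column RHS: 16 − 2·(9/2) = 7.

7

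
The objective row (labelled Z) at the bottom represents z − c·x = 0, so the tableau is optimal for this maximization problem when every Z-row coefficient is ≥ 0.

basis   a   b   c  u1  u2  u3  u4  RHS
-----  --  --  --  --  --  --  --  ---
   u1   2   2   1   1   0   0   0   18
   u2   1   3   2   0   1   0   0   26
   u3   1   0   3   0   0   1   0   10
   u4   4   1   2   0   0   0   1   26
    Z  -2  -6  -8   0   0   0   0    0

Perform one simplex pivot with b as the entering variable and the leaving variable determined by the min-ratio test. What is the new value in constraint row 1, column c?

-1/3

Ratio test on column b — row 1: 18/2 = 9; row 2: 26/3 = 26/3; row 3: entry 0 ≤ 0; row 4: 26/1 = 26. Minimum is 26/3 at row 2 (u2 leaves); pivot element 3.
Divide row 2 by 3; eliminate column b from the other rows.
Row 1 update in column c: 1 − 2·(2/3) = -1/3.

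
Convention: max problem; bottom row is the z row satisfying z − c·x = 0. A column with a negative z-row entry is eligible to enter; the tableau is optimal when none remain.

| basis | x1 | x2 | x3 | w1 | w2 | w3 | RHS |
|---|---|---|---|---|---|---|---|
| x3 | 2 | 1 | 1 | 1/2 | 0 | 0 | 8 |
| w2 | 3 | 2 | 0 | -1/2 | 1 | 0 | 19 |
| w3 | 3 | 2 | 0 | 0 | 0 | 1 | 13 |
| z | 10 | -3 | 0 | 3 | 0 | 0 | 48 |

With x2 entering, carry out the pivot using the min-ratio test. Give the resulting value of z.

Ratio test on column x2 — row 1: 8/1 = 8; row 2: 19/2 = 19/2; row 3: 13/2 = 13/2. Minimum is 13/2 at row 3 (w3 leaves); pivot element 2.
Pivot on row 3; the z-row RHS becomes 48 − (-3)·(13/2) = 135/2.

135/2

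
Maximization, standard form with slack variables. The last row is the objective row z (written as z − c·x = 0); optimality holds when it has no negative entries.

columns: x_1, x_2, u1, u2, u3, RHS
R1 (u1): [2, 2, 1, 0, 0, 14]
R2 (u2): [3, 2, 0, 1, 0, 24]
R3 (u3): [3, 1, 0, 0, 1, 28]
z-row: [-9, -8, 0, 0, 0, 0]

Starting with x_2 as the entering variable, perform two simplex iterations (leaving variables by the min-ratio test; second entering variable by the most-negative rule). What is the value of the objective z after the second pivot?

63

Ratio test on column x_2 — row 1: 14/2 = 7; row 2: 24/2 = 12; row 3: 28/1 = 28. Minimum is 7 at row 1 (u1 leaves); pivot element 2.
Pivot on row 1; the z-row RHS becomes 0 − (-8)·7 = 56.
Next entering variable (most negative z-row entry -1): x_1.
Ratio test on column x_1 — row 1: 7/1 = 7; row 2: 10/1 = 10; row 3: 21/2 = 21/2. Minimum is 7 at row 1 (x_2 leaves); pivot element 1.
After the second pivot the z-row RHS is 56 − (-1)·7 = 63.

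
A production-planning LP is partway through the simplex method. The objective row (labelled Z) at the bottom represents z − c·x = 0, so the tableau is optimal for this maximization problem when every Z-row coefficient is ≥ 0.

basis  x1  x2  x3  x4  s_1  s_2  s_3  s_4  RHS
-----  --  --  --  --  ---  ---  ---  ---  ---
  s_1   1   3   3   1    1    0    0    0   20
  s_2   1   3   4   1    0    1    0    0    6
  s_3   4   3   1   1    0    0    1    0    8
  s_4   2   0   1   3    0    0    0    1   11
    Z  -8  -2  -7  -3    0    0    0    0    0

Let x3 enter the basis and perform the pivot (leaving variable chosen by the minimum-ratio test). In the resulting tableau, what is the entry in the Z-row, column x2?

13/4

Ratio test on column x3 — row 1: 20/3 = 20/3; row 2: 6/4 = 3/2; row 3: 8/1 = 8; row 4: 11/1 = 11. Minimum is 3/2 at row 2 (s_2 leaves); pivot element 4.
Divide row 2 by 4; eliminate column x3 from the other rows.
Z-row update in column x2: -2 − (-7)·(3/4) = 13/4.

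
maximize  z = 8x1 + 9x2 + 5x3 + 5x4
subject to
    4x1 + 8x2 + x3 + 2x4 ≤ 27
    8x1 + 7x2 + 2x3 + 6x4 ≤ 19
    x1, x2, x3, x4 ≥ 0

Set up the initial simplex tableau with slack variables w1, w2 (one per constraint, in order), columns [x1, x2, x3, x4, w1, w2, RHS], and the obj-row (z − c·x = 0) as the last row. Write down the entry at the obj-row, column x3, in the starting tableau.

The obj-row carries the negated objective coefficients: the x3 entry is -5.

-5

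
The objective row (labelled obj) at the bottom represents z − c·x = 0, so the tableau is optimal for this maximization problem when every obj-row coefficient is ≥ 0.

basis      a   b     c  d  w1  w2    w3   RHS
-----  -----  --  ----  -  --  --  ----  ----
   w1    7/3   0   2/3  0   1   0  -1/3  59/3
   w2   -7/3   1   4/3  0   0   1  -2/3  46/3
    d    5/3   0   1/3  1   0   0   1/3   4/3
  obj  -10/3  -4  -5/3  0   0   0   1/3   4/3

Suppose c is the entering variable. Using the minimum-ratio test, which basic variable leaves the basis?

d

Column c entries and ratios — w1: (59/3)/(2/3) = 59/2; w2: (46/3)/(4/3) = 23/2; d: (4/3)/(1/3) = 4.
Smallest ratio is 4 in the row of d, so d leaves.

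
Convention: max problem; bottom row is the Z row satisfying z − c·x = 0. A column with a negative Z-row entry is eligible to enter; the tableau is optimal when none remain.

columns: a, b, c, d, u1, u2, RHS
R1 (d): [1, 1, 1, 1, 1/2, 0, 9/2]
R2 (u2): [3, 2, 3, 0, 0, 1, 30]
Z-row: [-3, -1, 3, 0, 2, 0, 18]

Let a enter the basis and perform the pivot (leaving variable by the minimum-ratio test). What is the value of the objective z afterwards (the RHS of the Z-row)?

63/2

Ratio test on column a — row 1: (9/2)/1 = 9/2; row 2: 30/3 = 10. Minimum is 9/2 at row 1 (d leaves); pivot element 1.
Pivot on row 1; the Z-row RHS becomes 18 − (-3)·(9/2) = 63/2.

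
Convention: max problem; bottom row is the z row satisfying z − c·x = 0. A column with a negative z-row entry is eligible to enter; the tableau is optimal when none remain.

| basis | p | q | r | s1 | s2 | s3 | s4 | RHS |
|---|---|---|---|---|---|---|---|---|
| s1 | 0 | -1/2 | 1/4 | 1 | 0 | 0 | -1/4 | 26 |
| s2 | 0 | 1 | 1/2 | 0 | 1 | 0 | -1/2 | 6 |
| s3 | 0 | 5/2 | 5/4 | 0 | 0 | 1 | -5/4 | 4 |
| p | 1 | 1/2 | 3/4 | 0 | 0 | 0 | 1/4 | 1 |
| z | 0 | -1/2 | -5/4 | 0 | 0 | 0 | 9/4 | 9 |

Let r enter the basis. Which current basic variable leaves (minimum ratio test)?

p

Column r entries and ratios — s1: 26/(1/4) = 104; s2: 6/(1/2) = 12; s3: 4/(5/4) = 16/5; p: 1/(3/4) = 4/3.
Smallest ratio is 4/3 in the row of p, so p leaves.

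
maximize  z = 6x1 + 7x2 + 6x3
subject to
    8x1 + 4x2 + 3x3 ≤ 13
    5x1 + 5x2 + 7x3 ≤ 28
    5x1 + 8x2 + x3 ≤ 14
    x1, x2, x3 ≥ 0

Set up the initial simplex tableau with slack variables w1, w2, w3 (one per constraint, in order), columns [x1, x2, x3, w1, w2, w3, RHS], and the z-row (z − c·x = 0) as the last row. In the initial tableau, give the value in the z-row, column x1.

-6

The z-row carries the negated objective coefficients: the x1 entry is -6.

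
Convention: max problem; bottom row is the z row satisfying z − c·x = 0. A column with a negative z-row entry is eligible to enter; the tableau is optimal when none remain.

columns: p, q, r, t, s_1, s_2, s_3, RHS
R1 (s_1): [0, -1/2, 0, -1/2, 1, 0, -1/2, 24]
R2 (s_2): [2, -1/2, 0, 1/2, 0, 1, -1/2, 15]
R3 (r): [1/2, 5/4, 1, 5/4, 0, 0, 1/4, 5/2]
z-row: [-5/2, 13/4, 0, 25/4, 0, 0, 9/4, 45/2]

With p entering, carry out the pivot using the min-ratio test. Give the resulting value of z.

35

Ratio test on column p — row 1: entry 0 ≤ 0; row 2: 15/2 = 15/2; row 3: (5/2)/(1/2) = 5. Minimum is 5 at row 3 (r leaves); pivot element 1/2.
Pivot on row 3; the z-row RHS becomes 45/2 − (-5/2)·5 = 35.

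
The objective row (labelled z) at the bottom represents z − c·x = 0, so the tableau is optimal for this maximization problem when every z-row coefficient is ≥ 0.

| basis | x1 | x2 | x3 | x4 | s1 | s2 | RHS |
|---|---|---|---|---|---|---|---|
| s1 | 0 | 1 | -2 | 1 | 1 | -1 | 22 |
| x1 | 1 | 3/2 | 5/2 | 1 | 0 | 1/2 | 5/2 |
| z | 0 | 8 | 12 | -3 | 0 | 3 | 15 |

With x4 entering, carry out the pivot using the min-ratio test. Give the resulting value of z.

Ratio test on column x4 — row 1: 22/1 = 22; row 2: (5/2)/1 = 5/2. Minimum is 5/2 at row 2 (x1 leaves); pivot element 1.
Pivot on row 2; the z-row RHS becomes 15 − (-3)·(5/2) = 45/2.

45/2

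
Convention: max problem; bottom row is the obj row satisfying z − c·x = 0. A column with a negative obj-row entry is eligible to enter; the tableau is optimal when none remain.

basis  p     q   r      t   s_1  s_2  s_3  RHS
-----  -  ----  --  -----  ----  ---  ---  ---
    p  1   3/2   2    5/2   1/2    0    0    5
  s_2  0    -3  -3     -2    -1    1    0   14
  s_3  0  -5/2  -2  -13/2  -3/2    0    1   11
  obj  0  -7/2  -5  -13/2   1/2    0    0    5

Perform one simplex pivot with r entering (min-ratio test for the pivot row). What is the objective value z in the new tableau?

Ratio test on column r — row 1: 5/2 = 5/2; row 2: entry -3 ≤ 0; row 3: entry -2 ≤ 0. Minimum is 5/2 at row 1 (p leaves); pivot element 2.
Pivot on row 1; the obj-row RHS becomes 5 − (-5)·(5/2) = 35/2.

35/2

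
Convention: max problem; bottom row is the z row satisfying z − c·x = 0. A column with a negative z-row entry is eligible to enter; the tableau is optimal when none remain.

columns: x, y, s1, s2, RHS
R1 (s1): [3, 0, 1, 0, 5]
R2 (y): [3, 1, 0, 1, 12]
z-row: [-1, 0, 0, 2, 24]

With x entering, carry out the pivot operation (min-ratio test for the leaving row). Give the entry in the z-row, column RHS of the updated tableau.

Ratio test on column x — row 1: 5/3 = 5/3; row 2: 12/3 = 4. Minimum is 5/3 at row 1 (s1 leaves); pivot element 3.
Divide row 1 by 3; eliminate column x from the other rows.
z-row update in column RHS: 24 − (-1)·(5/3) = 77/3.

77/3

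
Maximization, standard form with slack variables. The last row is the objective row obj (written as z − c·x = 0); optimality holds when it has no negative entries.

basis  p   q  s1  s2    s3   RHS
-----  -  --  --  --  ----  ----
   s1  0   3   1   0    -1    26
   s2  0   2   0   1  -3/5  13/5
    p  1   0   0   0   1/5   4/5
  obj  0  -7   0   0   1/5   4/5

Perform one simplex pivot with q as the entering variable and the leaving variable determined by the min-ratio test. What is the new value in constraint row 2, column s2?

Ratio test on column q — row 1: 26/3 = 26/3; row 2: (13/5)/2 = 13/10; row 3: entry 0 ≤ 0. Minimum is 13/10 at row 2 (s2 leaves); pivot element 2.
Divide row 2 by 2; eliminate column q from the other rows.
In the new row 2, the s2 entry is the old entry divided by the pivot: 1/2 = 1/2.

1/2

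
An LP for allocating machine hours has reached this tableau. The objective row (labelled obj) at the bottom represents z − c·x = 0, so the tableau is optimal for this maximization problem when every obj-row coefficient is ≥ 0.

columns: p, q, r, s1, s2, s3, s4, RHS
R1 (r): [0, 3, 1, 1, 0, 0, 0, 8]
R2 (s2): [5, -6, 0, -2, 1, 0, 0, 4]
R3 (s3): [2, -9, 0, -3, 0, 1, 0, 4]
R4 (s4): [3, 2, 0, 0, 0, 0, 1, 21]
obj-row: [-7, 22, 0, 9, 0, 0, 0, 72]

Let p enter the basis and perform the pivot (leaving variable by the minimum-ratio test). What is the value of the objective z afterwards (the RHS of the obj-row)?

Ratio test on column p — row 1: entry 0 ≤ 0; row 2: 4/5 = 4/5; row 3: 4/2 = 2; row 4: 21/3 = 7. Minimum is 4/5 at row 2 (s2 leaves); pivot element 5.
Pivot on row 2; the obj-row RHS becomes 72 − (-7)·(4/5) = 388/5.

388/5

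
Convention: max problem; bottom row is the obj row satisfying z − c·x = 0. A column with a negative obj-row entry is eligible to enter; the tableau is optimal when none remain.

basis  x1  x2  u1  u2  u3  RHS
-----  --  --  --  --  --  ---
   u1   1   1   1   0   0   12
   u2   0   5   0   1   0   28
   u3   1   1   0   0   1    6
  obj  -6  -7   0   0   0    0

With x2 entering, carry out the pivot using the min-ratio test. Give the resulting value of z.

Ratio test on column x2 — row 1: 12/1 = 12; row 2: 28/5 = 28/5; row 3: 6/1 = 6. Minimum is 28/5 at row 2 (u2 leaves); pivot element 5.
Pivot on row 2; the obj-row RHS becomes 0 − (-7)·(28/5) = 196/5.

196/5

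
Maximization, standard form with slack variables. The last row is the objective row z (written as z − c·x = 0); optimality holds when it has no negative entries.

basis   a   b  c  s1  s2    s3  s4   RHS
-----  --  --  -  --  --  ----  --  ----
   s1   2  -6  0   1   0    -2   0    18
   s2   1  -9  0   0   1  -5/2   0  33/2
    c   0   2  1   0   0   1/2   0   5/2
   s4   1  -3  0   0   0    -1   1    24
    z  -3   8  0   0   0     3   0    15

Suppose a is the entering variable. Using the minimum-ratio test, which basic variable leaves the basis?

Column a entries and ratios — s1: 18/2 = 9; s2: (33/2)/1 = 33/2; c: 0 ≤ 0, skip; s4: 24/1 = 24.
Smallest ratio is 9 in the row of s1, so s1 leaves.

s1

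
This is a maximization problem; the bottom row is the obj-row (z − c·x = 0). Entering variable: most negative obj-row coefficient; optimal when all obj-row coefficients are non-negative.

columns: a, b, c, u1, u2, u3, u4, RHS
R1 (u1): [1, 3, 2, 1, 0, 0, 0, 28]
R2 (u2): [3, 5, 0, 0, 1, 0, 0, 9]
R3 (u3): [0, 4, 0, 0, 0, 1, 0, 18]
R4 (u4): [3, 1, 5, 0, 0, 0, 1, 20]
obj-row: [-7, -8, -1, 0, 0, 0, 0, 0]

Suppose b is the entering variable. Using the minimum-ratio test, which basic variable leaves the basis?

Column b entries and ratios — u1: 28/3 = 28/3; u2: 9/5 = 9/5; u3: 18/4 = 9/2; u4: 20/1 = 20.
Smallest ratio is 9/5 in the row of u2, so u2 leaves.

u2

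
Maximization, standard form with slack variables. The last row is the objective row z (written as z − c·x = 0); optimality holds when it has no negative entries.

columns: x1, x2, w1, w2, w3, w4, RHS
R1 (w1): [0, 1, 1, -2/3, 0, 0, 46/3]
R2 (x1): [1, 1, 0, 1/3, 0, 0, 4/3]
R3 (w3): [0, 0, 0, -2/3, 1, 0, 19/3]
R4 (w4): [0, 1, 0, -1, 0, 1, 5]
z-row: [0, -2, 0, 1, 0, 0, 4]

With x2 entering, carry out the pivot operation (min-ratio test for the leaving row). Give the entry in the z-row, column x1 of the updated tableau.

2

Ratio test on column x2 — row 1: (46/3)/1 = 46/3; row 2: (4/3)/1 = 4/3; row 3: entry 0 ≤ 0; row 4: 5/1 = 5. Minimum is 4/3 at row 2 (x1 leaves); pivot element 1.
Divide row 2 by 1; eliminate column x2 from the other rows.
z-row update in column x1: 0 − (-2)·1 = 2.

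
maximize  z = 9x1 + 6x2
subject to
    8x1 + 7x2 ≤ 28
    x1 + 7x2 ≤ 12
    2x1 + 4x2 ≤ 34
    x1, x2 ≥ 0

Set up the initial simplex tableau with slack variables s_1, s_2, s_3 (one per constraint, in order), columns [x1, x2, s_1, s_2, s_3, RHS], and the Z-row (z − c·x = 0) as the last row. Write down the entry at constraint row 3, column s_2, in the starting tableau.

Slack s_2 belongs to constraint 2; its column is the unit vector e_2, so the entry in row 3 is 0.

0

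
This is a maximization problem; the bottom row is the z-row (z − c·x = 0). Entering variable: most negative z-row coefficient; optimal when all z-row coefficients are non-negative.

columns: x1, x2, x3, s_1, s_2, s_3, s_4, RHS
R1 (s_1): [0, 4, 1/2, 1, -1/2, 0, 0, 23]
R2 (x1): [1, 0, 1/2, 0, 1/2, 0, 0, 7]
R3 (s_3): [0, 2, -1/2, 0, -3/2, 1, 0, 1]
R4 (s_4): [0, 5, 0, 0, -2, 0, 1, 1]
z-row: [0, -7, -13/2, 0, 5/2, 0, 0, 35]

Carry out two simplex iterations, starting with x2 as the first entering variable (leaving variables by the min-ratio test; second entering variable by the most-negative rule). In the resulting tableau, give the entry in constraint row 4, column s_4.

Ratio test on column x2 — row 1: 23/4 = 23/4; row 2: entry 0 ≤ 0; row 3: 1/2 = 1/2; row 4: 1/5 = 1/5. Minimum is 1/5 at row 4 (s_4 leaves); pivot element 5.
Divide row 4 by 5; eliminate column x2 from the other rows.
Second iteration: most negative z-row entry is -13/2 in column x3, so x3 enters.
Ratio test on column x3 — row 1: (111/5)/(1/2) = 222/5; row 2: 7/(1/2) = 14; row 3: entry -1/2 ≤ 0; row 4: entry 0 ≤ 0. Minimum is 14 at row 2 (x1 leaves); pivot element 1/2.
Divide row 2 by 1/2; eliminate column x3 from the other rows.
After both pivots, the entry at constraint row 4, column s_4 is 1/5.

1/5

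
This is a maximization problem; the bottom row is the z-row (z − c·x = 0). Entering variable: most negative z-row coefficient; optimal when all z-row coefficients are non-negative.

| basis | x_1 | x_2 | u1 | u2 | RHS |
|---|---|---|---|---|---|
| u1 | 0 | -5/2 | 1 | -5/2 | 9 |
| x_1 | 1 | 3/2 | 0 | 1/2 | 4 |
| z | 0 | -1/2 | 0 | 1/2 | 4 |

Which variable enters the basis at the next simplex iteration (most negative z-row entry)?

x_2

Negative z-row entries: x_2: -1/2.
The most negative is -1/2 in column x_2, so x_2 enters.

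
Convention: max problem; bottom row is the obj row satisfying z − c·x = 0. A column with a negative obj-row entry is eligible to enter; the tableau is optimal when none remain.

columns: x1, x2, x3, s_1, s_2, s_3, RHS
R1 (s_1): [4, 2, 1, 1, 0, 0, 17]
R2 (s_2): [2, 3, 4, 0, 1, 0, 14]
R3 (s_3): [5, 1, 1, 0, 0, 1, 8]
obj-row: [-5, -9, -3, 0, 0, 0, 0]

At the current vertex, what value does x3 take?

0

x3 is not in the basis, so in the current basic feasible solution x3 = 0.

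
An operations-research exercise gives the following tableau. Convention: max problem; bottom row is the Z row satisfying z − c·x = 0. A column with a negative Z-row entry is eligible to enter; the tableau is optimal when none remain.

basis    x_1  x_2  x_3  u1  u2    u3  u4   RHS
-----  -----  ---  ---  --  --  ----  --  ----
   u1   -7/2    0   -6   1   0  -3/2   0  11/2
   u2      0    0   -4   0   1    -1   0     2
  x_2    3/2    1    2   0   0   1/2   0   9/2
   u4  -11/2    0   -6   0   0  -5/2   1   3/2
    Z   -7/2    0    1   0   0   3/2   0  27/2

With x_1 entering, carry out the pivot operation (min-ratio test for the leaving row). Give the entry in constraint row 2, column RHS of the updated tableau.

2

Ratio test on column x_1 — row 1: entry -7/2 ≤ 0; row 2: entry 0 ≤ 0; row 3: (9/2)/(3/2) = 3; row 4: entry -11/2 ≤ 0. Minimum is 3 at row 3 (x_2 leaves); pivot element 3/2.
Divide row 3 by 3/2; eliminate column x_1 from the other rows.
Row 2 update in column RHS: 2 − 0·3 = 2.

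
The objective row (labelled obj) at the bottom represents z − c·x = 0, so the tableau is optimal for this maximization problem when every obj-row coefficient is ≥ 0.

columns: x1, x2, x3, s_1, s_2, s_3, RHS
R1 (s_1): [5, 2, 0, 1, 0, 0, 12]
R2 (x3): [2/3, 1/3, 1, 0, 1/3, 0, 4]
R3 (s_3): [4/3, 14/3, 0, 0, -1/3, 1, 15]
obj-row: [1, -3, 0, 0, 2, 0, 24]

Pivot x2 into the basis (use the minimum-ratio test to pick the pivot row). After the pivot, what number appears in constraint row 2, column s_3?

Ratio test on column x2 — row 1: 12/2 = 6; row 2: 4/(1/3) = 12; row 3: 15/(14/3) = 45/14. Minimum is 45/14 at row 3 (s_3 leaves); pivot element 14/3.
Divide row 3 by 14/3; eliminate column x2 from the other rows.
Row 2 update in column s_3: 0 − (1/3)·(3/14) = -1/14.

-1/14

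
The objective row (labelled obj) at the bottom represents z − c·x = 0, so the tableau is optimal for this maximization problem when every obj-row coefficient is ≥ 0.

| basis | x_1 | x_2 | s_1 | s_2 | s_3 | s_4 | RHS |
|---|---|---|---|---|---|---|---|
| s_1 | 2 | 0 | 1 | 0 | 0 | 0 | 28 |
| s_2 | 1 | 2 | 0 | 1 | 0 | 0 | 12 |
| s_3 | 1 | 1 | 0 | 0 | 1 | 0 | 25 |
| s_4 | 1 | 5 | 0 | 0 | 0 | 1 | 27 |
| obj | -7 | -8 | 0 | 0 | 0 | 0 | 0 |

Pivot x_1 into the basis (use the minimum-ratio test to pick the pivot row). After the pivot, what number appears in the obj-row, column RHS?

84

Ratio test on column x_1 — row 1: 28/2 = 14; row 2: 12/1 = 12; row 3: 25/1 = 25; row 4: 27/1 = 27. Minimum is 12 at row 2 (s_2 leaves); pivot element 1.
Divide row 2 by 1; eliminate column x_1 from the other rows.
obj-row update in column RHS: 0 − (-7)·12 = 84.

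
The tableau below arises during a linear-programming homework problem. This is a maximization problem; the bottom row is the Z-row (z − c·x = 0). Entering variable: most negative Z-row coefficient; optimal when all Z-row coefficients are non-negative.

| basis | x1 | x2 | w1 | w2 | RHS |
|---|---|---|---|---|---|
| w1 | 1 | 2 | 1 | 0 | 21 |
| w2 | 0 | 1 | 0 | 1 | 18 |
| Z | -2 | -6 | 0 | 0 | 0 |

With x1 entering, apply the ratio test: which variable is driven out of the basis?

w1

Column x1 entries and ratios — w1: 21/1 = 21; w2: 0 ≤ 0, skip.
Smallest ratio is 21 in the row of w1, so w1 leaves.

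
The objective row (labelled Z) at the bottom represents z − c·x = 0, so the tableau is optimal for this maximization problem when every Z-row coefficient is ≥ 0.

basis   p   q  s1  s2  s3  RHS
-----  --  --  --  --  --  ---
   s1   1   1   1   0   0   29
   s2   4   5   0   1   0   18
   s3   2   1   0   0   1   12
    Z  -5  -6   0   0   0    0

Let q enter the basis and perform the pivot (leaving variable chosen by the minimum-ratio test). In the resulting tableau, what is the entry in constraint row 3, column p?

6/5

Ratio test on column q — row 1: 29/1 = 29; row 2: 18/5 = 18/5; row 3: 12/1 = 12. Minimum is 18/5 at row 2 (s2 leaves); pivot element 5.
Divide row 2 by 5; eliminate column q from the other rows.
Row 3 update in column p: 2 − 1·(4/5) = 6/5.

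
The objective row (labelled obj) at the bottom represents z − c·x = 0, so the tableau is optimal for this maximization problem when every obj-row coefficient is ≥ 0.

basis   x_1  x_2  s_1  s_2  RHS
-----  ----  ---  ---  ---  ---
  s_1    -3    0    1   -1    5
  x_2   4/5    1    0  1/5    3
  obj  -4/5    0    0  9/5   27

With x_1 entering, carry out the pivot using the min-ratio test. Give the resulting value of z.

30

Ratio test on column x_1 — row 1: entry -3 ≤ 0; row 2: 3/(4/5) = 15/4. Minimum is 15/4 at row 2 (x_2 leaves); pivot element 4/5.
Pivot on row 2; the obj-row RHS becomes 27 − (-4/5)·(15/4) = 30.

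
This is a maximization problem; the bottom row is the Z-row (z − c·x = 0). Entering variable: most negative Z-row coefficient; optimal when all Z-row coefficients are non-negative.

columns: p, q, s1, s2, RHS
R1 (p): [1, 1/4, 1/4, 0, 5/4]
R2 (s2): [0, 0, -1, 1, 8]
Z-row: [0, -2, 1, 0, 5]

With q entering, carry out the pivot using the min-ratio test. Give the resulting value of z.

15

Ratio test on column q — row 1: (5/4)/(1/4) = 5; row 2: entry 0 ≤ 0. Minimum is 5 at row 1 (p leaves); pivot element 1/4.
Pivot on row 1; the Z-row RHS becomes 5 − (-2)·5 = 15.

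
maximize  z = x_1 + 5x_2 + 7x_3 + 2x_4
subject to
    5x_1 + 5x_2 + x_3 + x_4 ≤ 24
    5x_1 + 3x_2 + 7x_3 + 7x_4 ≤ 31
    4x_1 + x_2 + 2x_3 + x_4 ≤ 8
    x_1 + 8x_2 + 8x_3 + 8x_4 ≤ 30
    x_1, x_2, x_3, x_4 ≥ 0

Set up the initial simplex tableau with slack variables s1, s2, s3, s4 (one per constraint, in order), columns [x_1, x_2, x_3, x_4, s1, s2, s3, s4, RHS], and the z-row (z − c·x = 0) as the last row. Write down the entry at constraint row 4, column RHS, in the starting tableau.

30

The RHS of constraint 4 is b_4 = 30.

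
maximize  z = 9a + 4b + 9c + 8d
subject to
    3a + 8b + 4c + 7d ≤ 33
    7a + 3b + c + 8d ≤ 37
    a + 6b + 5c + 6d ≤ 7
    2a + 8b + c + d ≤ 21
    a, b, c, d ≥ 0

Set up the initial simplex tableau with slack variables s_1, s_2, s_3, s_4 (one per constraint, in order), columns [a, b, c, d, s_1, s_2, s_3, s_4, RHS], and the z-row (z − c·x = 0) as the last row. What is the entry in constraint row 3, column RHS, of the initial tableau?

7

The RHS of constraint 3 is b_3 = 7.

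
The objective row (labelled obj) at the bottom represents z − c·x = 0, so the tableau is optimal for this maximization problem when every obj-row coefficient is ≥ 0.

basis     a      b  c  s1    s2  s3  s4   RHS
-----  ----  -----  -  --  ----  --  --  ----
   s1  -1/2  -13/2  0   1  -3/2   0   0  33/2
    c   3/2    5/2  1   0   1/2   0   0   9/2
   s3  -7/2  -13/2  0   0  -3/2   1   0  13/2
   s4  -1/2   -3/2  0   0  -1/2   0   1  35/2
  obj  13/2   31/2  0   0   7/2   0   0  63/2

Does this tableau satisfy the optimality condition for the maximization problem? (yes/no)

yes

Every obj-row coefficient is ≥ 0, so the tableau is optimal.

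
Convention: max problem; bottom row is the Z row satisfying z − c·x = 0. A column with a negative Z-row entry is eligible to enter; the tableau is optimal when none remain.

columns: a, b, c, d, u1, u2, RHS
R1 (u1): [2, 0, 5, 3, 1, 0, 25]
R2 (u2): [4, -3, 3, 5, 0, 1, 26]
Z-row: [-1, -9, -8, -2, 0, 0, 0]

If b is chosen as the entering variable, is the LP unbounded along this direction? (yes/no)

Every constraint-row entry in column b is ≤ 0, so increasing b is unbounded.

yes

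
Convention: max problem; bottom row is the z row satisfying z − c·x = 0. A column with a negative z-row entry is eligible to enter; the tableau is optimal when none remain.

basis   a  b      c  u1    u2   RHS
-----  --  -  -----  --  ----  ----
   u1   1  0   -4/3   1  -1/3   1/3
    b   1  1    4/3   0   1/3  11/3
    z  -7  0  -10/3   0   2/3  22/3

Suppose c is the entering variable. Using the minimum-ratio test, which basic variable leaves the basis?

Column c entries and ratios — u1: -4/3 ≤ 0, skip; b: (11/3)/(4/3) = 11/4.
Smallest ratio is 11/4 in the row of b, so b leaves.

b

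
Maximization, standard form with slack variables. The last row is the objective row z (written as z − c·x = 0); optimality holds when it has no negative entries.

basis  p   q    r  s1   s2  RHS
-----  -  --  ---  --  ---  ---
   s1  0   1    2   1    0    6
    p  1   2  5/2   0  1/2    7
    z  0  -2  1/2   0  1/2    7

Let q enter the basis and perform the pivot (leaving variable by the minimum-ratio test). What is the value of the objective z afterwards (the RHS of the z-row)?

14

Ratio test on column q — row 1: 6/1 = 6; row 2: 7/2 = 7/2. Minimum is 7/2 at row 2 (p leaves); pivot element 2.
Pivot on row 2; the z-row RHS becomes 7 − (-2)·(7/2) = 14.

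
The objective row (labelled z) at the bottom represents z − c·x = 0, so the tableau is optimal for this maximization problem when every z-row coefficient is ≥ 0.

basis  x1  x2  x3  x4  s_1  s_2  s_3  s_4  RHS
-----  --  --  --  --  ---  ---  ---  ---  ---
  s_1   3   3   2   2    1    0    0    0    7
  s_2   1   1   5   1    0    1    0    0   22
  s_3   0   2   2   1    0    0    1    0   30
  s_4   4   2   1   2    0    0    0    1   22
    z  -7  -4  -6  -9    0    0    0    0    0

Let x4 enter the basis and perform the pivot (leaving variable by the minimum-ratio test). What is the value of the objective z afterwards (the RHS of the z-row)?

Ratio test on column x4 — row 1: 7/2 = 7/2; row 2: 22/1 = 22; row 3: 30/1 = 30; row 4: 22/2 = 11. Minimum is 7/2 at row 1 (s_1 leaves); pivot element 2.
Pivot on row 1; the z-row RHS becomes 0 − (-9)·(7/2) = 63/2.

63/2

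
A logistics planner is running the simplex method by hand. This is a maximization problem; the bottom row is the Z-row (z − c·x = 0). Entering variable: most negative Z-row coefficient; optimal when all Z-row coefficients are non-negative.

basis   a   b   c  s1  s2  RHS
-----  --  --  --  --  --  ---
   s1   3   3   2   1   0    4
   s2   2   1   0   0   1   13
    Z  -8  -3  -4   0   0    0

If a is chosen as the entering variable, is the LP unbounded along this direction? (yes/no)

no

Column a has positive entries in row(s) 1, 2, so the ratio test bounds it — not unbounded.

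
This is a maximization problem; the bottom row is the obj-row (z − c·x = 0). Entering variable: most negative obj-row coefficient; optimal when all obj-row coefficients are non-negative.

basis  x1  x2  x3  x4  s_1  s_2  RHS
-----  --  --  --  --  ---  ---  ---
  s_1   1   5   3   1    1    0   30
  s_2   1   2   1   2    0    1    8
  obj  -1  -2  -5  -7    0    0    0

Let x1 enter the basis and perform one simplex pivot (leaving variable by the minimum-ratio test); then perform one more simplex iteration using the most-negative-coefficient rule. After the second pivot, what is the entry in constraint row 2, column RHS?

4

Ratio test on column x1 — row 1: 30/1 = 30; row 2: 8/1 = 8. Minimum is 8 at row 2 (s_2 leaves); pivot element 1.
Divide row 2 by 1; eliminate column x1 from the other rows.
Second iteration: most negative obj-row entry is -5 in column x4, so x4 enters.
Ratio test on column x4 — row 1: entry -1 ≤ 0; row 2: 8/2 = 4. Minimum is 4 at row 2 (x1 leaves); pivot element 2.
Divide row 2 by 2; eliminate column x4 from the other rows.
After both pivots, the entry at constraint row 2, column RHS is 4.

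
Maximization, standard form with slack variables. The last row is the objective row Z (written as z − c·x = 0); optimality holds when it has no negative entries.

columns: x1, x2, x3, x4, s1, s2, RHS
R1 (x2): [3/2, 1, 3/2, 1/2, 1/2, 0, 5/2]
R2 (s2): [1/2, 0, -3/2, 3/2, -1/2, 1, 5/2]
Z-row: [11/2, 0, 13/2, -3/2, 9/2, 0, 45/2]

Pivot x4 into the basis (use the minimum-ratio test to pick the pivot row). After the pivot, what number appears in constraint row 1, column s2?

-1/3

Ratio test on column x4 — row 1: (5/2)/(1/2) = 5; row 2: (5/2)/(3/2) = 5/3. Minimum is 5/3 at row 2 (s2 leaves); pivot element 3/2.
Divide row 2 by 3/2; eliminate column x4 from the other rows.
Row 1 update in column s2: 0 − (1/2)·(2/3) = -1/3.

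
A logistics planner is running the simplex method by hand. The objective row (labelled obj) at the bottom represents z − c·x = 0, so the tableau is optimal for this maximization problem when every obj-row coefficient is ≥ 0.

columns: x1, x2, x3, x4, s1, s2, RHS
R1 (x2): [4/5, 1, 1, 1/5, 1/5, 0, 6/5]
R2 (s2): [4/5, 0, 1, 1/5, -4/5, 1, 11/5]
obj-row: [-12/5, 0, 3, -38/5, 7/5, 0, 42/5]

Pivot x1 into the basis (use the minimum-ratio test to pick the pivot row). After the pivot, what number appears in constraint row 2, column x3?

0

Ratio test on column x1 — row 1: (6/5)/(4/5) = 3/2; row 2: (11/5)/(4/5) = 11/4. Minimum is 3/2 at row 1 (x2 leaves); pivot element 4/5.
Divide row 1 by 4/5; eliminate column x1 from the other rows.
Row 2 update in column x3: 1 − (4/5)·(5/4) = 0.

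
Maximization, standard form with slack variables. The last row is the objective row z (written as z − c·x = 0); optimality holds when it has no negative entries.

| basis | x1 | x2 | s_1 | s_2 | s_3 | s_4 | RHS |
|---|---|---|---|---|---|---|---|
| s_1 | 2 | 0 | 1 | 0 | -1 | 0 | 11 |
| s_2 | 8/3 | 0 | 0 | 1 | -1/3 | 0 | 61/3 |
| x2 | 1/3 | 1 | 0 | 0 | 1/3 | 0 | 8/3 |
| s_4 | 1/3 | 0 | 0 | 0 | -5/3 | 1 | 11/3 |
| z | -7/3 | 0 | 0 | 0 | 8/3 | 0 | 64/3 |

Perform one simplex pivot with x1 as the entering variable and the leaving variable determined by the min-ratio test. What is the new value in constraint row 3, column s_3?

1/2

Ratio test on column x1 — row 1: 11/2 = 11/2; row 2: (61/3)/(8/3) = 61/8; row 3: (8/3)/(1/3) = 8; row 4: (11/3)/(1/3) = 11. Minimum is 11/2 at row 1 (s_1 leaves); pivot element 2.
Divide row 1 by 2; eliminate column x1 from the other rows.
Row 3 update in column s_3: 1/3 − (1/3)·(-1/2) = 1/2.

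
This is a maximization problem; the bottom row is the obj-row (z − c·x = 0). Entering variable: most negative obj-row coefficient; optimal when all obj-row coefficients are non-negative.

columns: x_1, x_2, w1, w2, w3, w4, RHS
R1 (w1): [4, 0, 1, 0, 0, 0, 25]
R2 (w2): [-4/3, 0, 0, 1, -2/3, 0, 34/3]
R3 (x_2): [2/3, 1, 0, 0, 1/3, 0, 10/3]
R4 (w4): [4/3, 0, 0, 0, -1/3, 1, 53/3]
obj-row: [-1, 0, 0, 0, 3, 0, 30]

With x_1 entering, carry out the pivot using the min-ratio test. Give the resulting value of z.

Ratio test on column x_1 — row 1: 25/4 = 25/4; row 2: entry -4/3 ≤ 0; row 3: (10/3)/(2/3) = 5; row 4: (53/3)/(4/3) = 53/4. Minimum is 5 at row 3 (x_2 leaves); pivot element 2/3.
Pivot on row 3; the obj-row RHS becomes 30 − (-1)·5 = 35.

35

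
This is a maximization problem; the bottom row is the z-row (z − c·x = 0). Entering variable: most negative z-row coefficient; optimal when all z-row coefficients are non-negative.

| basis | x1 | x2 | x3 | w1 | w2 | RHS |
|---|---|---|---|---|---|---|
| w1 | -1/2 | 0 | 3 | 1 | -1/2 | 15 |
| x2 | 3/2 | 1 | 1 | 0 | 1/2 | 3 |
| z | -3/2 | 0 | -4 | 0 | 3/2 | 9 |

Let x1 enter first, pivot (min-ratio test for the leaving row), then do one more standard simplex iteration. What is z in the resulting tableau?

Ratio test on column x1 — row 1: entry -1/2 ≤ 0; row 2: 3/(3/2) = 2. Minimum is 2 at row 2 (x2 leaves); pivot element 3/2.
Pivot on row 2; the z-row RHS becomes 9 − (-3/2)·2 = 12.
Next entering variable (most negative z-row entry -3): x3.
Ratio test on column x3 — row 1: 16/(10/3) = 24/5; row 2: 2/(2/3) = 3. Minimum is 3 at row 2 (x1 leaves); pivot element 2/3.
After the second pivot the z-row RHS is 12 − (-3)·3 = 21.

21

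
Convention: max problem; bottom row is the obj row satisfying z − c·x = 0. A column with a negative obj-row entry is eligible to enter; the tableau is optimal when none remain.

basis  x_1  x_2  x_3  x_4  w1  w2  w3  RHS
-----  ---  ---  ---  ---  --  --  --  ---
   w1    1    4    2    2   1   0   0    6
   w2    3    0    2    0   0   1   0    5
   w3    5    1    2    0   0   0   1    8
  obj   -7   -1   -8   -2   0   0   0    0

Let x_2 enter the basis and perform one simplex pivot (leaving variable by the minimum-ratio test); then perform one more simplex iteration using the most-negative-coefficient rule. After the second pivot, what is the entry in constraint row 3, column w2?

-3/4

Ratio test on column x_2 — row 1: 6/4 = 3/2; row 2: entry 0 ≤ 0; row 3: 8/1 = 8. Minimum is 3/2 at row 1 (w1 leaves); pivot element 4.
Divide row 1 by 4; eliminate column x_2 from the other rows.
Second iteration: most negative obj-row entry is -15/2 in column x_3, so x_3 enters.
Ratio test on column x_3 — row 1: (3/2)/(1/2) = 3; row 2: 5/2 = 5/2; row 3: (13/2)/(3/2) = 13/3. Minimum is 5/2 at row 2 (w2 leaves); pivot element 2.
Divide row 2 by 2; eliminate column x_3 from the other rows.
After both pivots, the entry at constraint row 3, column w2 is -3/4.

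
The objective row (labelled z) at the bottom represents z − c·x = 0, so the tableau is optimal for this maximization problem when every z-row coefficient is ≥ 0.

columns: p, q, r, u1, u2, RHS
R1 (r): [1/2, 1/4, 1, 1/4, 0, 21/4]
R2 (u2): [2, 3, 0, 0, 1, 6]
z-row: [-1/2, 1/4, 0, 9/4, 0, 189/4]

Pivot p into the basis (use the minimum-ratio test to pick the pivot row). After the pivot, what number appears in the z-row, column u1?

9/4

Ratio test on column p — row 1: (21/4)/(1/2) = 21/2; row 2: 6/2 = 3. Minimum is 3 at row 2 (u2 leaves); pivot element 2.
Divide row 2 by 2; eliminate column p from the other rows.
z-row update in column u1: 9/4 − (-1/2)·0 = 9/4.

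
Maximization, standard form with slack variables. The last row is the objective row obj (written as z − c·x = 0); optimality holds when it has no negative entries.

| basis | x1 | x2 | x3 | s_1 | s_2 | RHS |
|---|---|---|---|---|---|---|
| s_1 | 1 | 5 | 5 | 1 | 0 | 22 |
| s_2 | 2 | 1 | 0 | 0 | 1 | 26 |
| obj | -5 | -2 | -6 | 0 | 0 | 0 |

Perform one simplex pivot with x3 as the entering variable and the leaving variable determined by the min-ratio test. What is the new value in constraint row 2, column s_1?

Ratio test on column x3 — row 1: 22/5 = 22/5; row 2: entry 0 ≤ 0. Minimum is 22/5 at row 1 (s_1 leaves); pivot element 5.
Divide row 1 by 5; eliminate column x3 from the other rows.
Row 2 update in column s_1: 0 − 0·(1/5) = 0.

0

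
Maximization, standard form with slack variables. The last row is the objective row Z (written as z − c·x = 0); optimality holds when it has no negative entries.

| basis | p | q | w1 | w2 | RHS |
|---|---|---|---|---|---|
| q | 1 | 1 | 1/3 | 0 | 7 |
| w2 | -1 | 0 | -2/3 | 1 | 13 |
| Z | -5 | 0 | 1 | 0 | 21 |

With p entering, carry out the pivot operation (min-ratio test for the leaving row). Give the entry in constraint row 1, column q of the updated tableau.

1

Ratio test on column p — row 1: 7/1 = 7; row 2: entry -1 ≤ 0. Minimum is 7 at row 1 (q leaves); pivot element 1.
Divide row 1 by 1; eliminate column p from the other rows.
In the new row 1, the q entry is the old entry divided by the pivot: 1/1 = 1.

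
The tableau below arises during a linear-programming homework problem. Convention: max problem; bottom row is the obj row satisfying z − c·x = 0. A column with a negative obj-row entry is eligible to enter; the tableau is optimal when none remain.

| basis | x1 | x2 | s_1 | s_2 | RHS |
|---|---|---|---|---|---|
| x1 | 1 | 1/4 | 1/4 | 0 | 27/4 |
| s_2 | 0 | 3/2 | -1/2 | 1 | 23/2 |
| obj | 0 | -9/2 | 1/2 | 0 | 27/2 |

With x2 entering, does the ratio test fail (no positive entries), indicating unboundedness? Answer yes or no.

Column x2 has positive entries in row(s) 1, 2, so the ratio test bounds it — not unbounded.

no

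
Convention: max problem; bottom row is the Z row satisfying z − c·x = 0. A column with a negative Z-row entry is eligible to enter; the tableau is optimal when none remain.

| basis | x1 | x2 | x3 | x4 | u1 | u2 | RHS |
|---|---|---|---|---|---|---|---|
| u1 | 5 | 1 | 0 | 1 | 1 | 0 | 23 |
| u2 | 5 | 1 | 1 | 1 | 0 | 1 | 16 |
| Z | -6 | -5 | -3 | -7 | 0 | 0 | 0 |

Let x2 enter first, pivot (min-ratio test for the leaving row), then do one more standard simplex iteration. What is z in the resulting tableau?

112

Ratio test on column x2 — row 1: 23/1 = 23; row 2: 16/1 = 16. Minimum is 16 at row 2 (u2 leaves); pivot element 1.
Pivot on row 2; the Z-row RHS becomes 0 − (-5)·16 = 80.
Next entering variable (most negative Z-row entry -2): x4.
Ratio test on column x4 — row 1: entry 0 ≤ 0; row 2: 16/1 = 16. Minimum is 16 at row 2 (x2 leaves); pivot element 1.
After the second pivot the Z-row RHS is 80 − (-2)·16 = 112.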